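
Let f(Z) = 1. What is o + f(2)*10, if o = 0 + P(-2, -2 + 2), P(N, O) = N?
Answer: 8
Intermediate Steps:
o = -2 (o = 0 - 2 = -2)
o + f(2)*10 = -2 + 1*10 = -2 + 10 = 8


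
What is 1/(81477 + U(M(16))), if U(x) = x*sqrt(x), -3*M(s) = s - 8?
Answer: 2199879/179239541795 + 48*I*sqrt(6)/179239541795 ≈ 1.2273e-5 + 6.5597e-10*I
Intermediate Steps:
M(s) = 8/3 - s/3 (M(s) = -(s - 8)/3 = -(-8 + s)/3 = 8/3 - s/3)
U(x) = x**(3/2)
1/(81477 + U(M(16))) = 1/(81477 + (8/3 - 1/3*16)**(3/2)) = 1/(81477 + (8/3 - 16/3)**(3/2)) = 1/(81477 + (-8/3)**(3/2)) = 1/(81477 - 16*I*sqrt(6)/9)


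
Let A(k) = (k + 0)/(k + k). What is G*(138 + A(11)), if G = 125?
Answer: 34625/2 ≈ 17313.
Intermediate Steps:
A(k) = ½ (A(k) = k/((2*k)) = k*(1/(2*k)) = ½)
G*(138 + A(11)) = 125*(138 + ½) = 125*(277/2) = 34625/2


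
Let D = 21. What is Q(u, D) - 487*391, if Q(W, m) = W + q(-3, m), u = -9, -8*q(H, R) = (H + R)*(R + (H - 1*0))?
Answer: -380933/2 ≈ -1.9047e+5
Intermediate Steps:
q(H, R) = -(H + R)²/8 (q(H, R) = -(H + R)*(R + (H - 1*0))/8 = -(H + R)*(R + (H + 0))/8 = -(H + R)*(R + H)/8 = -(H + R)*(H + R)/8 = -(H + R)²/8)
Q(W, m) = W - (-3 + m)²/8
Q(u, D) - 487*391 = (-9 - (-3 + 21)²/8) - 487*391 = (-9 - ⅛*18²) - 190417 = (-9 - ⅛*324) - 190417 = (-9 - 81/2) - 190417 = -99/2 - 190417 = -380933/2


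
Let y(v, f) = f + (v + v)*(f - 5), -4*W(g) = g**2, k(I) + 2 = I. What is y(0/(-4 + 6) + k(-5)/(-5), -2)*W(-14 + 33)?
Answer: 9747/5 ≈ 1949.4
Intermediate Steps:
k(I) = -2 + I
W(g) = -g**2/4
y(v, f) = f + 2*v*(-5 + f) (y(v, f) = f + (2*v)*(-5 + f) = f + 2*v*(-5 + f))
y(0/(-4 + 6) + k(-5)/(-5), -2)*W(-14 + 33) = (-2 - 10*(0/(-4 + 6) + (-2 - 5)/(-5)) + 2*(-2)*(0/(-4 + 6) + (-2 - 5)/(-5)))*(-(-14 + 33)**2/4) = (-2 - 10*(0/2 - 7*(-1/5)) + 2*(-2)*(0/2 - 7*(-1/5)))*(-1/4*19**2) = (-2 - 10*(0*(1/2) + 7/5) + 2*(-2)*(0*(1/2) + 7/5))*(-1/4*361) = (-2 - 10*(0 + 7/5) + 2*(-2)*(0 + 7/5))*(-361/4) = (-2 - 10*7/5 + 2*(-2)*(7/5))*(-361/4) = (-2 - 14 - 28/5)*(-361/4) = -108/5*(-361/4) = 9747/5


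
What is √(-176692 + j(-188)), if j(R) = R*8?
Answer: 2*I*√44549 ≈ 422.13*I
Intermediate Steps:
j(R) = 8*R
√(-176692 + j(-188)) = √(-176692 + 8*(-188)) = √(-176692 - 1504) = √(-178196) = 2*I*√44549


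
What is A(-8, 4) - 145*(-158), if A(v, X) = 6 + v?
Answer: 22908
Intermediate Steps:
A(-8, 4) - 145*(-158) = (6 - 8) - 145*(-158) = -2 + 22910 = 22908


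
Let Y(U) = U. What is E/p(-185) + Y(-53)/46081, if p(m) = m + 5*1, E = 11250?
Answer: -5760231/92162 ≈ -62.501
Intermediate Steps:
p(m) = 5 + m (p(m) = m + 5 = 5 + m)
E/p(-185) + Y(-53)/46081 = 11250/(5 - 185) - 53/46081 = 11250/(-180) - 53*1/46081 = 11250*(-1/180) - 53/46081 = -125/2 - 53/46081 = -5760231/92162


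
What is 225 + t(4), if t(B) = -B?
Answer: 221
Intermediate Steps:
225 + t(4) = 225 - 1*4 = 225 - 4 = 221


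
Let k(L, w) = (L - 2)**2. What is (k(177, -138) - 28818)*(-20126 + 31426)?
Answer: 20419100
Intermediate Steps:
k(L, w) = (-2 + L)**2
(k(177, -138) - 28818)*(-20126 + 31426) = ((-2 + 177)**2 - 28818)*(-20126 + 31426) = (175**2 - 28818)*11300 = (30625 - 28818)*11300 = 1807*11300 = 20419100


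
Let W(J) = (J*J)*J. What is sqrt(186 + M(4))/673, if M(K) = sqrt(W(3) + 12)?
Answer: sqrt(186 + sqrt(39))/673 ≈ 0.020602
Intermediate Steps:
W(J) = J**3 (W(J) = J**2*J = J**3)
M(K) = sqrt(39) (M(K) = sqrt(3**3 + 12) = sqrt(27 + 12) = sqrt(39))
sqrt(186 + M(4))/673 = sqrt(186 + sqrt(39))/673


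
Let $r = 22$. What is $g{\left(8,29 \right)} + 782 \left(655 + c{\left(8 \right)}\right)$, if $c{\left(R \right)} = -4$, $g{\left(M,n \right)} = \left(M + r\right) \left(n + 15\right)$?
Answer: $510402$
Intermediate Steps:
$g{\left(M,n \right)} = \left(15 + n\right) \left(22 + M\right)$ ($g{\left(M,n \right)} = \left(M + 22\right) \left(n + 15\right) = \left(22 + M\right) \left(15 + n\right) = \left(15 + n\right) \left(22 + M\right)$)
$g{\left(8,29 \right)} + 782 \left(655 + c{\left(8 \right)}\right) = \left(330 + 15 \cdot 8 + 22 \cdot 29 + 8 \cdot 29\right) + 782 \left(655 - 4\right) = \left(330 + 120 + 638 + 232\right) + 782 \cdot 651 = 1320 + 509082 = 510402$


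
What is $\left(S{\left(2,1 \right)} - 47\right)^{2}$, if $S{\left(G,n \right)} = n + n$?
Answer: $2025$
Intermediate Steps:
$S{\left(G,n \right)} = 2 n$
$\left(S{\left(2,1 \right)} - 47\right)^{2} = \left(2 \cdot 1 - 47\right)^{2} = \left(2 - 47\right)^{2} = \left(-45\right)^{2} = 2025$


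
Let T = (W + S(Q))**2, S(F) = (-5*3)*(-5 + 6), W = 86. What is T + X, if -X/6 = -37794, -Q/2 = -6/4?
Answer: 231805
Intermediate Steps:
Q = 3 (Q = -(-12)/4 = -2*(-3/2) = 3)
S(F) = -15 (S(F) = -15*1 = -15)
X = 226764 (X = -6*(-37794) = 226764)
T = 5041 (T = (86 - 15)**2 = 71**2 = 5041)
T + X = 5041 + 226764 = 231805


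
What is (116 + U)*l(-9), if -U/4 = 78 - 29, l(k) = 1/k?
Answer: 80/9 ≈ 8.8889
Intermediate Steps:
U = -196 (U = -4*(78 - 29) = -4*49 = -196)
(116 + U)*l(-9) = (116 - 196)/(-9) = -80*(-⅑) = 80/9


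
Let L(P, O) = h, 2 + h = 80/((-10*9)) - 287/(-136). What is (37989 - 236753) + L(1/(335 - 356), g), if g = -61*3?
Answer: -243288089/1224 ≈ -1.9876e+5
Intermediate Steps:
g = -183
h = -953/1224 (h = -2 + (80/((-10*9)) - 287/(-136)) = -2 + (80/(-90) - 287*(-1/136)) = -2 + (80*(-1/90) + 287/136) = -2 + (-8/9 + 287/136) = -2 + 1495/1224 = -953/1224 ≈ -0.77859)
L(P, O) = -953/1224
(37989 - 236753) + L(1/(335 - 356), g) = (37989 - 236753) - 953/1224 = -198764 - 953/1224 = -243288089/1224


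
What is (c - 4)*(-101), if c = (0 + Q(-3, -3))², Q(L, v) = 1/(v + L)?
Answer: 14443/36 ≈ 401.19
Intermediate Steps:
Q(L, v) = 1/(L + v)
c = 1/36 (c = (0 + 1/(-3 - 3))² = (0 + 1/(-6))² = (0 - ⅙)² = (-⅙)² = 1/36 ≈ 0.027778)
(c - 4)*(-101) = (1/36 - 4)*(-101) = -143/36*(-101) = 14443/36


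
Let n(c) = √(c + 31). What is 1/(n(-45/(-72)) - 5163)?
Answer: -41304/213252299 - 2*√506/213252299 ≈ -0.00019390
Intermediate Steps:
n(c) = √(31 + c)
1/(n(-45/(-72)) - 5163) = 1/(√(31 - 45/(-72)) - 5163) = 1/(√(31 - 45*(-1/72)) - 5163) = 1/(√(31 + 5/8) - 5163) = 1/(√(253/8) - 5163) = 1/(√506/4 - 5163) = 1/(-5163 + √506/4)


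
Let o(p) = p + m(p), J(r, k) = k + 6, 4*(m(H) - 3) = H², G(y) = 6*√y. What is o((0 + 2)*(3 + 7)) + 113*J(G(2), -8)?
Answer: -103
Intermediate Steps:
m(H) = 3 + H²/4
J(r, k) = 6 + k
o(p) = 3 + p + p²/4 (o(p) = p + (3 + p²/4) = 3 + p + p²/4)
o((0 + 2)*(3 + 7)) + 113*J(G(2), -8) = (3 + (0 + 2)*(3 + 7) + ((0 + 2)*(3 + 7))²/4) + 113*(6 - 8) = (3 + 2*10 + (2*10)²/4) + 113*(-2) = (3 + 20 + (¼)*20²) - 226 = (3 + 20 + (¼)*400) - 226 = (3 + 20 + 100) - 226 = 123 - 226 = -103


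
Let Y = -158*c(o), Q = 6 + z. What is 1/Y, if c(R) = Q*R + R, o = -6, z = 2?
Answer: 1/8532 ≈ 0.00011721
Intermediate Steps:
Q = 8 (Q = 6 + 2 = 8)
c(R) = 9*R (c(R) = 8*R + R = 9*R)
Y = 8532 (Y = -1422*(-6) = -158*(-54) = 8532)
1/Y = 1/8532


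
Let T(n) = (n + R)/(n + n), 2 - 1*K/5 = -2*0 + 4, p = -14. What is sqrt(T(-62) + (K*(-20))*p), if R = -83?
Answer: I*sqrt(10758705)/62 ≈ 52.904*I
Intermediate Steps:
K = -10 (K = 10 - 5*(-2*0 + 4) = 10 - 5*(0 + 4) = 10 - 5*4 = 10 - 20 = -10)
T(n) = (-83 + n)/(2*n) (T(n) = (n - 83)/(n + n) = (-83 + n)/((2*n)) = (-83 + n)*(1/(2*n)) = (-83 + n)/(2*n))
sqrt(T(-62) + (K*(-20))*p) = sqrt((1/2)*(-83 - 62)/(-62) - 10*(-20)*(-14)) = sqrt((1/2)*(-1/62)*(-145) + 200*(-14)) = sqrt(145/124 - 2800) = sqrt(-347055/124) = I*sqrt(10758705)/62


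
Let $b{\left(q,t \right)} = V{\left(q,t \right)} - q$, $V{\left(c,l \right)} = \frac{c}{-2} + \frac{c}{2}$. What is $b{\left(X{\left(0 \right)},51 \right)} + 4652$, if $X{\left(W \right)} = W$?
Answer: $4652$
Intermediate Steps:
$V{\left(c,l \right)} = 0$ ($V{\left(c,l \right)} = c \left(- \frac{1}{2}\right) + c \frac{1}{2} = - \frac{c}{2} + \frac{c}{2} = 0$)
$b{\left(q,t \right)} = - q$ ($b{\left(q,t \right)} = 0 - q = - q$)
$b{\left(X{\left(0 \right)},51 \right)} + 4652 = \left(-1\right) 0 + 4652 = 0 + 4652 = 4652$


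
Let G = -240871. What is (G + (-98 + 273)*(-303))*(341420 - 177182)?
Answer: -48268891248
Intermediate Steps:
(G + (-98 + 273)*(-303))*(341420 - 177182) = (-240871 + (-98 + 273)*(-303))*(341420 - 177182) = (-240871 + 175*(-303))*164238 = (-240871 - 53025)*164238 = -293896*164238 = -48268891248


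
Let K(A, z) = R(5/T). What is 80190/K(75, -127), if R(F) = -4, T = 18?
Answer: -40095/2 ≈ -20048.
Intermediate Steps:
K(A, z) = -4
80190/K(75, -127) = 80190/(-4) = 80190*(-¼) = -40095/2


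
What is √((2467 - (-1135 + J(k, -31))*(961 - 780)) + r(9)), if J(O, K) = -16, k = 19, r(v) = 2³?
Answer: √210806 ≈ 459.14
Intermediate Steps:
r(v) = 8
√((2467 - (-1135 + J(k, -31))*(961 - 780)) + r(9)) = √((2467 - (-1135 - 16)*(961 - 780)) + 8) = √((2467 - (-1151)*181) + 8) = √((2467 - 1*(-208331)) + 8) = √((2467 + 208331) + 8) = √(210798 + 8) = √210806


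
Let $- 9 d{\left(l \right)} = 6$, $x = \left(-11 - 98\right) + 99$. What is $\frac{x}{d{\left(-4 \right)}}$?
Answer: $15$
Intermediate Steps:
$x = -10$ ($x = -109 + 99 = -10$)
$d{\left(l \right)} = - \frac{2}{3}$ ($d{\left(l \right)} = \left(- \frac{1}{9}\right) 6 = - \frac{2}{3}$)
$\frac{x}{d{\left(-4 \right)}} = - \frac{10}{- \frac{2}{3}} = \left(-10\right) \left(- \frac{3}{2}\right) = 15$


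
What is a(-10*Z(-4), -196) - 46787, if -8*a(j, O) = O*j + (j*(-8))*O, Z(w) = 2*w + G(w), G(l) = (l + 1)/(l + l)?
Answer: -478911/8 ≈ -59864.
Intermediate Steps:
G(l) = (1 + l)/(2*l) (G(l) = (1 + l)/((2*l)) = (1 + l)*(1/(2*l)) = (1 + l)/(2*l))
Z(w) = 2*w + (1 + w)/(2*w)
a(j, O) = 7*O*j/8 (a(j, O) = -(O*j + (j*(-8))*O)/8 = -(O*j + (-8*j)*O)/8 = -(O*j - 8*O*j)/8 = -(-7)*O*j/8 = 7*O*j/8)
a(-10*Z(-4), -196) - 46787 = (7/8)*(-196)*(-5*(1 - 4 + 4*(-4)**2)/(-4)) - 46787 = (7/8)*(-196)*(-5*(-1)*(1 - 4 + 4*16)/4) - 46787 = (7/8)*(-196)*(-5*(-1)*(1 - 4 + 64)/4) - 46787 = (7/8)*(-196)*(-5*(-1)*61/4) - 46787 = (7/8)*(-196)*(-10*(-61/8)) - 46787 = (7/8)*(-196)*(305/4) - 46787 = -104615/8 - 46787 = -478911/8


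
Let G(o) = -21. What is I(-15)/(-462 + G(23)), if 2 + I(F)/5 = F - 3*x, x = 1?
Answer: 100/483 ≈ 0.20704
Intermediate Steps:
I(F) = -25 + 5*F (I(F) = -10 + 5*(F - 3*1) = -10 + 5*(F - 3) = -10 + 5*(-3 + F) = -10 + (-15 + 5*F) = -25 + 5*F)
I(-15)/(-462 + G(23)) = (-25 + 5*(-15))/(-462 - 21) = (-25 - 75)/(-483) = -100*(-1/483) = 100/483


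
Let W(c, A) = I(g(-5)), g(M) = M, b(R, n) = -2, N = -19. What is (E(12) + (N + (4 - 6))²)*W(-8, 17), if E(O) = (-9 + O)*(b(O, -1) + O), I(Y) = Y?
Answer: -2355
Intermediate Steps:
W(c, A) = -5
E(O) = (-9 + O)*(-2 + O)
(E(12) + (N + (4 - 6))²)*W(-8, 17) = ((18 + 12² - 11*12) + (-19 + (4 - 6))²)*(-5) = ((18 + 144 - 132) + (-19 - 2)²)*(-5) = (30 + (-21)²)*(-5) = (30 + 441)*(-5) = 471*(-5) = -2355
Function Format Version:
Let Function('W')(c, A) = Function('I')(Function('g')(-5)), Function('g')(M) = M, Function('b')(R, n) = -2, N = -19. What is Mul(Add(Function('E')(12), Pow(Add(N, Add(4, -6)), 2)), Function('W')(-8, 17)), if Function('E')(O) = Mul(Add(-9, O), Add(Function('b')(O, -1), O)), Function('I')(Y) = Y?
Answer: -2355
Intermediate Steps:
Function('W')(c, A) = -5
Function('E')(O) = Mul(Add(-9, O), Add(-2, O))
Mul(Add(Function('E')(12), Pow(Add(N, Add(4, -6)), 2)), Function('W')(-8, 17)) = Mul(Add(Add(18, Pow(12, 2), Mul(-11, 12)), Pow(Add(-19, Add(4, -6)), 2)), -5) = Mul(Add(Add(18, 144, -132), Pow(Add(-19, -2), 2)), -5) = Mul(Add(30, Pow(-21, 2)), -5) = Mul(Add(30, 441), -5) = Mul(471, -5) = -2355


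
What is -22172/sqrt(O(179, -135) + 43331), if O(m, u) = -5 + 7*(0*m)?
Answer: -11086*sqrt(4814)/7221 ≈ -106.52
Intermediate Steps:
O(m, u) = -5 (O(m, u) = -5 + 7*0 = -5 + 0 = -5)
-22172/sqrt(O(179, -135) + 43331) = -22172/sqrt(-5 + 43331) = -22172*sqrt(4814)/14442 = -11086*sqrt(4814)/7221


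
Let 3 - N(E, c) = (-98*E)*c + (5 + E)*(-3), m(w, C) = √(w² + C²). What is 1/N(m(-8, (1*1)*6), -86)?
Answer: -1/84232 ≈ -1.1872e-5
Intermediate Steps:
m(w, C) = √(C² + w²)
N(E, c) = 18 + 3*E + 98*E*c (N(E, c) = 3 - ((-98*E)*c + (5 + E)*(-3)) = 3 - (-98*E*c + (-15 - 3*E)) = 3 - (-15 - 3*E - 98*E*c) = 3 + (15 + 3*E + 98*E*c) = 18 + 3*E + 98*E*c)
1/N(m(-8, (1*1)*6), -86) = 1/(18 + 3*√(((1*1)*6)² + (-8)²) + 98*√(((1*1)*6)² + (-8)²)*(-86)) = 1/(18 + 3*√((1*6)² + 64) + 98*√((1*6)² + 64)*(-86)) = 1/(18 + 3*√(6² + 64) + 98*√(6² + 64)*(-86)) = 1/(18 + 3*√(36 + 64) + 98*√(36 + 64)*(-86)) = 1/(18 + 3*√100 + 98*√100*(-86)) = 1/(18 + 3*10 + 98*10*(-86)) = 1/(18 + 30 - 84280) = 1/(-84232) = -1/84232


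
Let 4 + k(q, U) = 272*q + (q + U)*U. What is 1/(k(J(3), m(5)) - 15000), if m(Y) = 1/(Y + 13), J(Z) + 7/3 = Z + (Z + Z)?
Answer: -324/4273655 ≈ -7.5813e-5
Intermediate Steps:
J(Z) = -7/3 + 3*Z (J(Z) = -7/3 + (Z + (Z + Z)) = -7/3 + (Z + 2*Z) = -7/3 + 3*Z)
m(Y) = 1/(13 + Y)
k(q, U) = -4 + 272*q + U*(U + q) (k(q, U) = -4 + (272*q + (q + U)*U) = -4 + (272*q + (U + q)*U) = -4 + (272*q + U*(U + q)) = -4 + 272*q + U*(U + q))
1/(k(J(3), m(5)) - 15000) = 1/((-4 + (1/(13 + 5))**2 + 272*(-7/3 + 3*3) + (-7/3 + 3*3)/(13 + 5)) - 15000) = 1/((-4 + (1/18)**2 + 272*(-7/3 + 9) + (-7/3 + 9)/18) - 15000) = 1/((-4 + (1/18)**2 + 272*(20/3) + (1/18)*(20/3)) - 15000) = 1/((-4 + 1/324 + 5440/3 + 10/27) - 15000) = 1/(586345/324 - 15000) = 1/(-4273655/324) = -324/4273655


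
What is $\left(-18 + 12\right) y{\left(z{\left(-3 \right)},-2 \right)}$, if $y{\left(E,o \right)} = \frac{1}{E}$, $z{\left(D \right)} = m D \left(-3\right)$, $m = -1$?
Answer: $\frac{2}{3} \approx 0.66667$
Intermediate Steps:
$z{\left(D \right)} = 3 D$ ($z{\left(D \right)} = - D \left(-3\right) = 3 D$)
$\left(-18 + 12\right) y{\left(z{\left(-3 \right)},-2 \right)} = \frac{-18 + 12}{3 \left(-3\right)} = - \frac{6}{-9} = \left(-6\right) \left(- \frac{1}{9}\right) = \frac{2}{3}$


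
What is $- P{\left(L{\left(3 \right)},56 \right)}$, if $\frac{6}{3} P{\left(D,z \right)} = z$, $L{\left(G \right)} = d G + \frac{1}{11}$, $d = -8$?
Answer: $-28$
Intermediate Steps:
$L{\left(G \right)} = \frac{1}{11} - 8 G$ ($L{\left(G \right)} = - 8 G + \frac{1}{11} = \frac{1}{11} - 8 G$)
$P{\left(D,z \right)} = \frac{z}{2}$
$- P{\left(L{\left(3 \right)},56 \right)} = - \frac{56}{2} = \left(-1\right) 28 = -28$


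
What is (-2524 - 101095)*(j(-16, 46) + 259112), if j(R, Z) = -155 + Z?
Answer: -26837631857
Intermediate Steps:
(-2524 - 101095)*(j(-16, 46) + 259112) = (-2524 - 101095)*((-155 + 46) + 259112) = -103619*(-109 + 259112) = -103619*259003 = -26837631857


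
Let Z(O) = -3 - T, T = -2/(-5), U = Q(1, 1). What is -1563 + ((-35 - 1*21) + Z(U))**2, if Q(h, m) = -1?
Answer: 49134/25 ≈ 1965.4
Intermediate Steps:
U = -1
T = 2/5 (T = -2*(-1/5) = 2/5 ≈ 0.40000)
Z(O) = -17/5 (Z(O) = -3 - 1*2/5 = -3 - 2/5 = -17/5)
-1563 + ((-35 - 1*21) + Z(U))**2 = -1563 + ((-35 - 1*21) - 17/5)**2 = -1563 + ((-35 - 21) - 17/5)**2 = -1563 + (-56 - 17/5)**2 = -1563 + (-297/5)**2 = -1563 + 88209/25 = 49134/25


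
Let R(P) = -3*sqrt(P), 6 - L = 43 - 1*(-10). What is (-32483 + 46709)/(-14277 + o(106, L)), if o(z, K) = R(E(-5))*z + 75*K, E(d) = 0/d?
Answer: -2371/2967 ≈ -0.79912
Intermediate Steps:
L = -47 (L = 6 - (43 - 1*(-10)) = 6 - (43 + 10) = 6 - 1*53 = 6 - 53 = -47)
E(d) = 0
o(z, K) = 75*K (o(z, K) = (-3*sqrt(0))*z + 75*K = (-3*0)*z + 75*K = 0*z + 75*K = 0 + 75*K = 75*K)
(-32483 + 46709)/(-14277 + o(106, L)) = (-32483 + 46709)/(-14277 + 75*(-47)) = 14226/(-14277 - 3525) = 14226/(-17802) = 14226*(-1/17802) = -2371/2967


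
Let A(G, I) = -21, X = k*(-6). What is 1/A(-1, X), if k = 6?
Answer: -1/21 ≈ -0.047619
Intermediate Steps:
X = -36 (X = 6*(-6) = -36)
1/A(-1, X) = 1/(-21) = -1/21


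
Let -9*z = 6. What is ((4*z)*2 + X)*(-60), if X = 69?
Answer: -3820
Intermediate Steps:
z = -⅔ (z = -⅑*6 = -⅔ ≈ -0.66667)
((4*z)*2 + X)*(-60) = ((4*(-⅔))*2 + 69)*(-60) = (-8/3*2 + 69)*(-60) = (-16/3 + 69)*(-60) = (191/3)*(-60) = -3820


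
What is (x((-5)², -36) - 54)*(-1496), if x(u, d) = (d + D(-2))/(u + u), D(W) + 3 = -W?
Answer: 2047276/25 ≈ 81891.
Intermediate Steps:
D(W) = -3 - W
x(u, d) = (-1 + d)/(2*u) (x(u, d) = (d + (-3 - 1*(-2)))/(u + u) = (d + (-3 + 2))/((2*u)) = (d - 1)*(1/(2*u)) = (-1 + d)*(1/(2*u)) = (-1 + d)/(2*u))
(x((-5)², -36) - 54)*(-1496) = ((-1 - 36)/(2*((-5)²)) - 54)*(-1496) = ((½)*(-37)/25 - 54)*(-1496) = ((½)*(1/25)*(-37) - 54)*(-1496) = (-37/50 - 54)*(-1496) = -2737/50*(-1496) = 2047276/25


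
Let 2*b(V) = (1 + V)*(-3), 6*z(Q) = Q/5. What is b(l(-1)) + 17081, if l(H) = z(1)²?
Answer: 10247699/600 ≈ 17080.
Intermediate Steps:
z(Q) = Q/30 (z(Q) = (Q/5)/6 = Q/30)
l(H) = 1/900 (l(H) = ((1/30)*1)² = (1/30)² = 1/900)
b(V) = -3/2 - 3*V/2 (b(V) = ((1 + V)*(-3))/2 = (-3 - 3*V)/2 = -3/2 - 3*V/2)
b(l(-1)) + 17081 = (-3/2 - 3/2*1/900) + 17081 = (-3/2 - 1/600) + 17081 = -901/600 + 17081 = 10247699/600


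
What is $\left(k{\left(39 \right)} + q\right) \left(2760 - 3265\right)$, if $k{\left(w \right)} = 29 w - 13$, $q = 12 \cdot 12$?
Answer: $-637310$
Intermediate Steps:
$q = 144$
$k{\left(w \right)} = -13 + 29 w$
$\left(k{\left(39 \right)} + q\right) \left(2760 - 3265\right) = \left(\left(-13 + 29 \cdot 39\right) + 144\right) \left(2760 - 3265\right) = \left(\left(-13 + 1131\right) + 144\right) \left(-505\right) = \left(1118 + 144\right) \left(-505\right) = 1262 \left(-505\right) = -637310$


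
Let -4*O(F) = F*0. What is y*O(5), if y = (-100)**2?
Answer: 0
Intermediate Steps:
O(F) = 0 (O(F) = -F*0/4 = -1/4*0 = 0)
y = 10000
y*O(5) = 10000*0 = 0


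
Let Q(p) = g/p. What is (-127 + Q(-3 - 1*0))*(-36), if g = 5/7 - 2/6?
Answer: 32036/7 ≈ 4576.6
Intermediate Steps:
g = 8/21 (g = 5*(⅐) - 2*⅙ = 5/7 - ⅓ = 8/21 ≈ 0.38095)
Q(p) = 8/(21*p)
(-127 + Q(-3 - 1*0))*(-36) = (-127 + 8/(21*(-3 - 1*0)))*(-36) = (-127 + 8/(21*(-3 + 0)))*(-36) = (-127 + (8/21)/(-3))*(-36) = (-127 + (8/21)*(-⅓))*(-36) = (-127 - 8/63)*(-36) = -8009/63*(-36) = 32036/7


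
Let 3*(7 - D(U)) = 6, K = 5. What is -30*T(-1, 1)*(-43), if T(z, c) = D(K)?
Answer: 6450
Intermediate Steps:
D(U) = 5 (D(U) = 7 - ⅓*6 = 7 - 2 = 5)
T(z, c) = 5
-30*T(-1, 1)*(-43) = -30*5*(-43) = -150*(-43) = 6450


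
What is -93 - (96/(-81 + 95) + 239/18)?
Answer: -14255/126 ≈ -113.13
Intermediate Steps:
-93 - (96/(-81 + 95) + 239/18) = -93 - (96/14 + 239*(1/18)) = -93 - (96*(1/14) + 239/18) = -93 - (48/7 + 239/18) = -93 - 1*2537/126 = -93 - 2537/126 = -14255/126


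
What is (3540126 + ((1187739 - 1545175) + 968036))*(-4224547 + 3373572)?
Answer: -3532164057850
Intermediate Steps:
(3540126 + ((1187739 - 1545175) + 968036))*(-4224547 + 3373572) = (3540126 + (-357436 + 968036))*(-850975) = (3540126 + 610600)*(-850975) = 4150726*(-850975) = -3532164057850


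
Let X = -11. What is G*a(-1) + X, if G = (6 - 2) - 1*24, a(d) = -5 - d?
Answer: 69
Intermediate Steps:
G = -20 (G = 4 - 24 = -20)
G*a(-1) + X = -20*(-5 - 1*(-1)) - 11 = -20*(-5 + 1) - 11 = -20*(-4) - 11 = 80 - 11 = 69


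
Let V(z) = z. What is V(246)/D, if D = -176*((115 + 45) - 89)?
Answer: -123/6248 ≈ -0.019686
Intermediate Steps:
D = -12496 (D = -176*(160 - 89) = -176*71 = -12496)
V(246)/D = 246/(-12496) = 246*(-1/12496) = -123/6248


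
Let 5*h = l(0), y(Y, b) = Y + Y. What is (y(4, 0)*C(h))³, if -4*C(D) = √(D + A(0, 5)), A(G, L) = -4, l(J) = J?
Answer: 64*I ≈ 64.0*I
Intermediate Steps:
y(Y, b) = 2*Y
h = 0 (h = (⅕)*0 = 0)
C(D) = -√(-4 + D)/4 (C(D) = -√(D - 4)/4 = -√(-4 + D)/4)
(y(4, 0)*C(h))³ = ((2*4)*(-√(-4 + 0)/4))³ = (8*(-I/2))³ = (-4*I)³ = 64*I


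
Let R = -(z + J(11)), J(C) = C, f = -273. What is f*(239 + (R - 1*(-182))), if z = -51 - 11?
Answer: -128856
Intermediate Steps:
z = -62
R = 51 (R = -(-62 + 11) = -1*(-51) = 51)
f*(239 + (R - 1*(-182))) = -273*(239 + (51 - 1*(-182))) = -273*(239 + (51 + 182)) = -273*(239 + 233) = -273*472 = -128856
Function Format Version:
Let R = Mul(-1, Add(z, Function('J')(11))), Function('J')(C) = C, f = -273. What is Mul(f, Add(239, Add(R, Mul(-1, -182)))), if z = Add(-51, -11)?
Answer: -128856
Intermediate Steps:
z = -62
R = 51 (R = Mul(-1, Add(-62, 11)) = Mul(-1, -51) = 51)
Mul(f, Add(239, Add(R, Mul(-1, -182)))) = Mul(-273, Add(239, Add(51, Mul(-1, -182)))) = Mul(-273, Add(239, Add(51, 182))) = Mul(-273, Add(239, 233)) = Mul(-273, 472) = -128856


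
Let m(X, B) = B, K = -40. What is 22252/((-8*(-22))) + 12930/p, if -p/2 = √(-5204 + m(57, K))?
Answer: 5563/44 + 2155*I*√1311/874 ≈ 126.43 + 89.276*I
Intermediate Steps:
p = -4*I*√1311 (p = -2*√(-5204 - 40) = -4*I*√1311 ≈ -144.83*I)
22252/((-8*(-22))) + 12930/p = 22252/((-8*(-22))) + 12930/((-4*I*√1311)) = 22252/176 + 12930*(I*√1311/5244) = 22252*(1/176) + 2155*I*√1311/874 = 5563/44 + 2155*I*√1311/874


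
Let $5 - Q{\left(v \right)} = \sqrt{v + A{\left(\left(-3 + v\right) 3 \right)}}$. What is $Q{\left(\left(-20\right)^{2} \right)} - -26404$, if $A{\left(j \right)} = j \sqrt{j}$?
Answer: $26409 - \sqrt{400 + 1191 \sqrt{1191}} \approx 26205.0$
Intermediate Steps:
$A{\left(j \right)} = j^{\frac{3}{2}}$
$Q{\left(v \right)} = 5 - \sqrt{v + \left(-9 + 3 v\right)^{\frac{3}{2}}}$ ($Q{\left(v \right)} = 5 - \sqrt{v + \left(\left(-3 + v\right) 3\right)^{\frac{3}{2}}} = 5 - \sqrt{v + \left(-9 + 3 v\right)^{\frac{3}{2}}}$)
$Q{\left(\left(-20\right)^{2} \right)} - -26404 = \left(5 - \sqrt{\left(-20\right)^{2} + 3 \sqrt{3} \left(-3 + \left(-20\right)^{2}\right)^{\frac{3}{2}}}\right) - -26404 = \left(5 - \sqrt{400 + 3 \sqrt{3} \left(-3 + 400\right)^{\frac{3}{2}}}\right) + 26404 = \left(5 - \sqrt{400 + 3 \sqrt{3} \cdot 397^{\frac{3}{2}}}\right) + 26404 = \left(5 - \sqrt{400 + 3 \sqrt{3} \cdot 397 \sqrt{397}}\right) + 26404 = \left(5 - \sqrt{400 + 1191 \sqrt{1191}}\right) + 26404 = 26409 - \sqrt{400 + 1191 \sqrt{1191}}$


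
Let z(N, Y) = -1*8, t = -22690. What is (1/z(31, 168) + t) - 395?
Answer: -184681/8 ≈ -23085.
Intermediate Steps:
z(N, Y) = -8
(1/z(31, 168) + t) - 395 = (1/(-8) - 22690) - 395 = (-⅛ - 22690) - 395 = -181521/8 - 395 = -184681/8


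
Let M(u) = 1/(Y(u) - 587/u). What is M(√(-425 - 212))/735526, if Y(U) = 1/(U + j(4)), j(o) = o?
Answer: 7*(-91*I - 4*√13)/(1471052*(-1174*I + 2051*√13)) ≈ 1.5447e-11 - 5.8554e-8*I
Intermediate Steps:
Y(U) = 1/(4 + U) (Y(U) = 1/(U + 4) = 1/(4 + U))
M(u) = 1/(1/(4 + u) - 587/u)
M(√(-425 - 212))/735526 = (√(-425 - 212)*(4 + √(-425 - 212))/(2*(-1174 - 293*√(-425 - 212))))/735526 = (√(-637)*(4 + √(-637))/(2*(-1174 - 2051*I*√13)))*(1/735526) = ((7*I*√13)*(4 + 7*I*√13)/(2*(-1174 - 2051*I*√13)))*(1/735526) = (7*I*√13*(4 + 7*I*√13)/(2*(-1174 - 2051*I*√13)))*(1/735526) = 7*I*√13*(4 + 7*I*√13)/(1471052*(-1174 - 2051*I*√13))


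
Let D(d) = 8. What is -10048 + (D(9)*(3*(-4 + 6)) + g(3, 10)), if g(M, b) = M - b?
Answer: -10007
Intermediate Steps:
-10048 + (D(9)*(3*(-4 + 6)) + g(3, 10)) = -10048 + (8*(3*(-4 + 6)) + (3 - 1*10)) = -10048 + (8*(3*2) + (3 - 10)) = -10048 + (8*6 - 7) = -10048 + (48 - 7) = -10048 + 41 = -10007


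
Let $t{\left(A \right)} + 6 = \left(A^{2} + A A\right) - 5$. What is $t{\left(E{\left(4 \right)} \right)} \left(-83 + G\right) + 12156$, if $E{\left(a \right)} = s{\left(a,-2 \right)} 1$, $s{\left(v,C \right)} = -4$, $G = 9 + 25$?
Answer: $11127$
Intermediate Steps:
$G = 34$
$E{\left(a \right)} = -4$ ($E{\left(a \right)} = \left(-4\right) 1 = -4$)
$t{\left(A \right)} = -11 + 2 A^{2}$ ($t{\left(A \right)} = -6 - \left(5 - A^{2} - A A\right) = -6 + \left(\left(A^{2} + A^{2}\right) - 5\right) = -6 + \left(2 A^{2} - 5\right) = -6 + \left(-5 + 2 A^{2}\right) = -11 + 2 A^{2}$)
$t{\left(E{\left(4 \right)} \right)} \left(-83 + G\right) + 12156 = \left(-11 + 2 \left(-4\right)^{2}\right) \left(-83 + 34\right) + 12156 = \left(-11 + 2 \cdot 16\right) \left(-49\right) + 12156 = \left(-11 + 32\right) \left(-49\right) + 12156 = 21 \left(-49\right) + 12156 = -1029 + 12156 = 11127$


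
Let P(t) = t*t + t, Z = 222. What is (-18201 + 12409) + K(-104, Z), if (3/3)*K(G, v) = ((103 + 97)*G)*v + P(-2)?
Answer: -4623390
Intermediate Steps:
P(t) = t + t² (P(t) = t² + t = t + t²)
K(G, v) = 2 + 200*G*v (K(G, v) = ((103 + 97)*G)*v - 2*(1 - 2) = (200*G)*v - 2*(-1) = 200*G*v + 2 = 2 + 200*G*v)
(-18201 + 12409) + K(-104, Z) = (-18201 + 12409) + (2 + 200*(-104)*222) = -5792 + (2 - 4617600) = -5792 - 4617598 = -4623390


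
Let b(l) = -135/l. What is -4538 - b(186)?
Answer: -281311/62 ≈ -4537.3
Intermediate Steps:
-4538 - b(186) = -4538 - (-135)/186 = -4538 - 1*(-45/62) = -4538 + 45/62 = -281311/62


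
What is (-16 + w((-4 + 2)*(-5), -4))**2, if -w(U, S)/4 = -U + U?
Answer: 256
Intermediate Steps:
w(U, S) = 0 (w(U, S) = -4*(-U + U) = -4*0 = 0)
(-16 + w((-4 + 2)*(-5), -4))**2 = (-16 + 0)**2 = (-16)**2 = 256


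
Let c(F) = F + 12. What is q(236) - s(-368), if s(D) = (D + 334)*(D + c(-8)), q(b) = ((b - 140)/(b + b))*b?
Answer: -12328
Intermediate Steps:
c(F) = 12 + F
q(b) = -70 + b/2 (q(b) = ((-140 + b)/((2*b)))*b = ((-140 + b)*(1/(2*b)))*b = ((-140 + b)/(2*b))*b = -70 + b/2)
s(D) = (4 + D)*(334 + D) (s(D) = (D + 334)*(D + (12 - 8)) = (334 + D)*(D + 4) = (334 + D)*(4 + D) = (4 + D)*(334 + D))
q(236) - s(-368) = (-70 + (1/2)*236) - (1336 + (-368)**2 + 338*(-368)) = (-70 + 118) - (1336 + 135424 - 124384) = 48 - 1*12376 = 48 - 12376 = -12328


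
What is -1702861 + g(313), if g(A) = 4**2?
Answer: -1702845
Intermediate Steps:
g(A) = 16
-1702861 + g(313) = -1702861 + 16 = -1702845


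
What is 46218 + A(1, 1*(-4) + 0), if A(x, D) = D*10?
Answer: 46178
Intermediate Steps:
A(x, D) = 10*D
46218 + A(1, 1*(-4) + 0) = 46218 + 10*(1*(-4) + 0) = 46218 + 10*(-4 + 0) = 46218 + 10*(-4) = 46218 - 40 = 46178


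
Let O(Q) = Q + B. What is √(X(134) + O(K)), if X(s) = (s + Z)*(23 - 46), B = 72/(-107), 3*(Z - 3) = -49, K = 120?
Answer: I*√273677538/321 ≈ 51.536*I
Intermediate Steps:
Z = -40/3 (Z = 3 + (⅓)*(-49) = 3 - 49/3 = -40/3 ≈ -13.333)
B = -72/107 (B = 72*(-1/107) = -72/107 ≈ -0.67290)
O(Q) = -72/107 + Q (O(Q) = Q - 72/107 = -72/107 + Q)
X(s) = 920/3 - 23*s (X(s) = (s - 40/3)*(23 - 46) = (-40/3 + s)*(-23) = 920/3 - 23*s)
√(X(134) + O(K)) = √((920/3 - 23*134) + (-72/107 + 120)) = √((920/3 - 3082) + 12768/107) = √(-8326/3 + 12768/107) = √(-852578/321) = I*√273677538/321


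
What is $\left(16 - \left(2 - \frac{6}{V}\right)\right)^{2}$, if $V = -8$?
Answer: $\frac{2809}{16} \approx 175.56$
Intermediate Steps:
$\left(16 - \left(2 - \frac{6}{V}\right)\right)^{2} = \left(16 - \left(2 - \frac{6}{-8}\right)\right)^{2} = \left(16 + \left(6 \left(- \frac{1}{8}\right) - 2\right)\right)^{2} = \left(16 - \frac{11}{4}\right)^{2} = \left(\frac{53}{4}\right)^{2} = \frac{2809}{16}$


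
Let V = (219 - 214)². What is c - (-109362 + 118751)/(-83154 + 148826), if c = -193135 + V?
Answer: -12681929309/65672 ≈ -1.9311e+5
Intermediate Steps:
V = 25 (V = 5² = 25)
c = -193110 (c = -193135 + 25 = -193110)
c - (-109362 + 118751)/(-83154 + 148826) = -193110 - (-109362 + 118751)/(-83154 + 148826) = -193110 - 9389/65672 = -12681929309/65672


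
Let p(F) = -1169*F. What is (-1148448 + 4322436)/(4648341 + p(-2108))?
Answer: 167052/374347 ≈ 0.44625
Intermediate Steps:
(-1148448 + 4322436)/(4648341 + p(-2108)) = (-1148448 + 4322436)/(4648341 - 1169*(-2108)) = 3173988/(4648341 + 2464252) = 3173988/7112593 = 3173988*(1/7112593) = 167052/374347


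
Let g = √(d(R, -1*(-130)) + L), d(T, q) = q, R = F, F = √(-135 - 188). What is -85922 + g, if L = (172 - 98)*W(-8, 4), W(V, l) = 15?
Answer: -85922 + 2*√310 ≈ -85887.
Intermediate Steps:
F = I*√323 (F = √(-323) = I*√323 ≈ 17.972*I)
R = I*√323 ≈ 17.972*I
L = 1110 (L = (172 - 98)*15 = 74*15 = 1110)
g = 2*√310 (g = √(-1*(-130) + 1110) = √(130 + 1110) = √1240 = 2*√310 ≈ 35.214)
-85922 + g = -85922 + 2*√310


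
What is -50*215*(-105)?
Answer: 1128750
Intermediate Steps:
-50*215*(-105) = -10750*(-105) = 1128750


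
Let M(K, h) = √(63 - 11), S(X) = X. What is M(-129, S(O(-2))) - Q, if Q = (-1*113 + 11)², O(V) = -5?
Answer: -10404 + 2*√13 ≈ -10397.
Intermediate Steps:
M(K, h) = 2*√13 (M(K, h) = √52 = 2*√13)
Q = 10404 (Q = (-113 + 11)² = (-102)² = 10404)
M(-129, S(O(-2))) - Q = 2*√13 - 1*10404 = 2*√13 - 10404 = -10404 + 2*√13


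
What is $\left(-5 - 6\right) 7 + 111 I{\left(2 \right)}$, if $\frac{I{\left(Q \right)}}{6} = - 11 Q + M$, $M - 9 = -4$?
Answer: $-11399$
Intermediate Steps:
$M = 5$ ($M = 9 - 4 = 5$)
$I{\left(Q \right)} = 30 - 66 Q$ ($I{\left(Q \right)} = 6 \left(- 11 Q + 5\right) = 6 \left(5 - 11 Q\right) = 30 - 66 Q$)
$\left(-5 - 6\right) 7 + 111 I{\left(2 \right)} = \left(-5 - 6\right) 7 + 111 \left(30 - 132\right) = \left(-11\right) 7 + 111 \left(-102\right) = -77 - 11322 = -11399$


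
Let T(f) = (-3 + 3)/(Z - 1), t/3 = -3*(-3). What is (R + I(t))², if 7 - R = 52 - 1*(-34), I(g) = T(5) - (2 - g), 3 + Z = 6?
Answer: 2916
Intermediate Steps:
Z = 3 (Z = -3 + 6 = 3)
t = 27 (t = 3*(-3*(-3)) = 3*9 = 27)
T(f) = 0 (T(f) = (-3 + 3)/(3 - 1) = 0/2 = 0*(½) = 0)
I(g) = -2 + g (I(g) = 0 - (2 - g) = 0 + (-2 + g) = -2 + g)
R = -79 (R = 7 - (52 - 1*(-34)) = 7 - (52 + 34) = 7 - 1*86 = 7 - 86 = -79)
(R + I(t))² = (-79 + (-2 + 27))² = (-79 + 25)² = (-54)² = 2916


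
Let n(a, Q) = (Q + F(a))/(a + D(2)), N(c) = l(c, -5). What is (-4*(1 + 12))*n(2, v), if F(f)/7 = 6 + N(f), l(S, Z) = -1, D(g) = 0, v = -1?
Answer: -884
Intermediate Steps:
N(c) = -1
F(f) = 35 (F(f) = 7*(6 - 1) = 7*5 = 35)
n(a, Q) = (35 + Q)/a (n(a, Q) = (Q + 35)/(a + 0) = (35 + Q)/a)
(-4*(1 + 12))*n(2, v) = (-4*(1 + 12))*((35 - 1)/2) = (-4*13)*((½)*34) = -52*17 = -884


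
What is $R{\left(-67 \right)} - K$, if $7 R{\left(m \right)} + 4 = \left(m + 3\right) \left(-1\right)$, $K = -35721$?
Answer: $\frac{250107}{7} \approx 35730.0$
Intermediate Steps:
$R{\left(m \right)} = -1 - \frac{m}{7}$ ($R{\left(m \right)} = - \frac{4}{7} + \frac{\left(m + 3\right) \left(-1\right)}{7} = - \frac{4}{7} + \frac{\left(3 + m\right) \left(-1\right)}{7} = - \frac{4}{7} + \frac{-3 - m}{7} = - \frac{4}{7} - \left(\frac{3}{7} + \frac{m}{7}\right) = -1 - \frac{m}{7}$)
$R{\left(-67 \right)} - K = \left(-1 - - \frac{67}{7}\right) - -35721 = \left(-1 + \frac{67}{7}\right) + 35721 = \frac{60}{7} + 35721 = \frac{250107}{7}$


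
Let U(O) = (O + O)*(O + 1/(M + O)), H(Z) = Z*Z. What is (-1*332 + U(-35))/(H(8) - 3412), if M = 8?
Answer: -14314/22599 ≈ -0.63339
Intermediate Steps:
H(Z) = Z²
U(O) = 2*O*(O + 1/(8 + O)) (U(O) = (O + O)*(O + 1/(8 + O)) = (2*O)*(O + 1/(8 + O)) = 2*O*(O + 1/(8 + O)))
(-1*332 + U(-35))/(H(8) - 3412) = (-1*332 + 2*(-35)*(1 + (-35)² + 8*(-35))/(8 - 35))/(8² - 3412) = (-332 + 2*(-35)*(1 + 1225 - 280)/(-27))/(64 - 3412) = (-332 + 2*(-35)*(-1/27)*946)/(-3348) = (-332 + 66220/27)*(-1/3348) = (57256/27)*(-1/3348) = -14314/22599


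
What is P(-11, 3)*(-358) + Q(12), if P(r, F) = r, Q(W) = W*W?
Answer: 4082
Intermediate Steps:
Q(W) = W²
P(-11, 3)*(-358) + Q(12) = -11*(-358) + 12² = 3938 + 144 = 4082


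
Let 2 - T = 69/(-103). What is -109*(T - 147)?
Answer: 1620394/103 ≈ 15732.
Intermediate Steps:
T = 275/103 (T = 2 - 69/(-103) = 2 - 69*(-1)/103 = 2 - 1*(-69/103) = 2 + 69/103 = 275/103 ≈ 2.6699)
-109*(T - 147) = -109*(275/103 - 147) = -109*(-14866/103) = 1620394/103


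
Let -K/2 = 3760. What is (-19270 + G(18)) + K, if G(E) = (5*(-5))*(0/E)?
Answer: -26790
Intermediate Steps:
K = -7520 (K = -2*3760 = -7520)
G(E) = 0 (G(E) = -25*0 = 0)
(-19270 + G(18)) + K = (-19270 + 0) - 7520 = -19270 - 7520 = -26790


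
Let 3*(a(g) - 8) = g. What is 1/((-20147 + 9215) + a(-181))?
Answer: -3/32953 ≈ -9.1039e-5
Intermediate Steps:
a(g) = 8 + g/3
1/((-20147 + 9215) + a(-181)) = 1/((-20147 + 9215) + (8 + (⅓)*(-181))) = 1/(-10932 + (8 - 181/3)) = 1/(-10932 - 157/3) = 1/(-32953/3) = -3/32953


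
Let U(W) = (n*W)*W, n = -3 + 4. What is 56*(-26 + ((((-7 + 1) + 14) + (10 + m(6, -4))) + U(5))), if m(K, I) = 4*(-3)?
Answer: 280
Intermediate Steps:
m(K, I) = -12
n = 1
U(W) = W**2 (U(W) = (1*W)*W = W*W = W**2)
56*(-26 + ((((-7 + 1) + 14) + (10 + m(6, -4))) + U(5))) = 56*(-26 + ((((-7 + 1) + 14) + (10 - 12)) + 5**2)) = 56*(-26 + (((-6 + 14) - 2) + 25)) = 56*(-26 + ((8 - 2) + 25)) = 56*(-26 + (6 + 25)) = 56*(-26 + 31) = 56*5 = 280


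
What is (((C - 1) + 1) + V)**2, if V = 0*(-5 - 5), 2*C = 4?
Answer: 4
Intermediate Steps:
C = 2 (C = (1/2)*4 = 2)
V = 0 (V = 0*(-10) = 0)
(((C - 1) + 1) + V)**2 = (((2 - 1) + 1) + 0)**2 = ((1 + 1) + 0)**2 = (2 + 0)**2 = 2**2 = 4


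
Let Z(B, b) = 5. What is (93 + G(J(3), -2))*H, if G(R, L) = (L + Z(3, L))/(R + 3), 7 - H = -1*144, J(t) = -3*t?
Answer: 27935/2 ≈ 13968.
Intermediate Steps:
H = 151 (H = 7 - (-1)*144 = 7 - 1*(-144) = 7 + 144 = 151)
G(R, L) = (5 + L)/(3 + R) (G(R, L) = (L + 5)/(R + 3) = (5 + L)/(3 + R))
(93 + G(J(3), -2))*H = (93 + (5 - 2)/(3 - 3*3))*151 = (93 + 3/(3 - 9))*151 = (93 + 3/(-6))*151 = (93 - ⅙*3)*151 = (93 - ½)*151 = (185/2)*151 = 27935/2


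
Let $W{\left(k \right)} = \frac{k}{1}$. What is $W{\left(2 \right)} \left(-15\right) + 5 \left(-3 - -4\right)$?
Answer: $-25$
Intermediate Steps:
$W{\left(k \right)} = k$ ($W{\left(k \right)} = k 1 = k$)
$W{\left(2 \right)} \left(-15\right) + 5 \left(-3 - -4\right) = 2 \left(-15\right) + 5 \left(-3 - -4\right) = -30 + 5 \left(-3 + 4\right) = -30 + 5 \cdot 1 = -30 + 5 = -25$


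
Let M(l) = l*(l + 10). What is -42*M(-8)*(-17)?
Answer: -11424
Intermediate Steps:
M(l) = l*(10 + l)
-42*M(-8)*(-17) = -(-336)*(10 - 8)*(-17) = -(-336)*2*(-17) = -42*(-16)*(-17) = 672*(-17) = -11424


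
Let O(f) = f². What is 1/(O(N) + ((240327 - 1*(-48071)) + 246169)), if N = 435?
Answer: 1/723792 ≈ 1.3816e-6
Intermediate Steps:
1/(O(N) + ((240327 - 1*(-48071)) + 246169)) = 1/(435² + ((240327 - 1*(-48071)) + 246169)) = 1/(189225 + ((240327 + 48071) + 246169)) = 1/(189225 + (288398 + 246169)) = 1/(189225 + 534567) = 1/723792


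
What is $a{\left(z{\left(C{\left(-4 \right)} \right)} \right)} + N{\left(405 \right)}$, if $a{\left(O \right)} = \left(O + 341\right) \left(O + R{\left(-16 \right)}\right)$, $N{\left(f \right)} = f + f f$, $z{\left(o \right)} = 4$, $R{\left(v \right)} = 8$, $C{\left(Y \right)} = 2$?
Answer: $168570$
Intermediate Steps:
$N{\left(f \right)} = f + f^{2}$
$a{\left(O \right)} = \left(8 + O\right) \left(341 + O\right)$ ($a{\left(O \right)} = \left(O + 341\right) \left(O + 8\right) = \left(341 + O\right) \left(8 + O\right) = \left(8 + O\right) \left(341 + O\right)$)
$a{\left(z{\left(C{\left(-4 \right)} \right)} \right)} + N{\left(405 \right)} = \left(2728 + 4^{2} + 349 \cdot 4\right) + 405 \left(1 + 405\right) = \left(2728 + 16 + 1396\right) + 405 \cdot 406 = 4140 + 164430 = 168570$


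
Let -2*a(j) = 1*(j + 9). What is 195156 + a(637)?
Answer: 194833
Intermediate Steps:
a(j) = -9/2 - j/2 (a(j) = -(j + 9)/2 = -(9 + j)/2 = -9/2 - j/2)
195156 + a(637) = 195156 + (-9/2 - ½*637) = 195156 + (-9/2 - 637/2) = 195156 - 323 = 194833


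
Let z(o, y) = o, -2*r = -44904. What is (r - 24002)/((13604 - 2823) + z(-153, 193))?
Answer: -775/5314 ≈ -0.14584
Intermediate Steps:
r = 22452 (r = -½*(-44904) = 22452)
(r - 24002)/((13604 - 2823) + z(-153, 193)) = (22452 - 24002)/((13604 - 2823) - 153) = -1550/(10781 - 153) = -1550/10628 = -1550*1/10628 = -775/5314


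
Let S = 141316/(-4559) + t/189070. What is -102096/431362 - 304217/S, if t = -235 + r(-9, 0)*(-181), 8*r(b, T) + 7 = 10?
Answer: 452446358354920281064/46103965257913977 ≈ 9813.6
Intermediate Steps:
r(b, T) = 3/8 (r(b, T) = -7/8 + (⅛)*10 = -7/8 + 5/4 = 3/8)
t = -2423/8 (t = -235 + (3/8)*(-181) = -235 - 543/8 = -2423/8 ≈ -302.88)
S = -213759975417/6895761040 (S = 141316/(-4559) - 2423/8/189070 = 141316*(-1/4559) - 2423/8*1/189070 = -141316/4559 - 2423/1512560 = -213759975417/6895761040 ≈ -30.999)
-102096/431362 - 304217/S = -102096/431362 - 304217/(-213759975417/6895761040) = -102096*1/431362 - 304217*(-6895761040/213759975417) = -51048/215681 + 2097807736305680/213759975417 = 452446358354920281064/46103965257913977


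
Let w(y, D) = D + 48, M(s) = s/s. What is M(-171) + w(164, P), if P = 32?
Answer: 81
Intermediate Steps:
M(s) = 1
w(y, D) = 48 + D
M(-171) + w(164, P) = 1 + (48 + 32) = 1 + 80 = 81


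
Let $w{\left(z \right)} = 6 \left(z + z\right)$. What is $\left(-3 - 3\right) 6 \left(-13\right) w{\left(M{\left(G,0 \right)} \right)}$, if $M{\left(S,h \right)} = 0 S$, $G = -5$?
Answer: $0$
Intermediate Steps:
$M{\left(S,h \right)} = 0$
$w{\left(z \right)} = 12 z$ ($w{\left(z \right)} = 6 \cdot 2 z = 12 z$)
$\left(-3 - 3\right) 6 \left(-13\right) w{\left(M{\left(G,0 \right)} \right)} = \left(-3 - 3\right) 6 \left(-13\right) 12 \cdot 0 = \left(-6\right) 6 \left(-13\right) 0 = \left(-36\right) \left(-13\right) 0 = 468 \cdot 0 = 0$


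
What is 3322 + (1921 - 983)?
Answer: 4260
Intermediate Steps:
3322 + (1921 - 983) = 3322 + 938 = 4260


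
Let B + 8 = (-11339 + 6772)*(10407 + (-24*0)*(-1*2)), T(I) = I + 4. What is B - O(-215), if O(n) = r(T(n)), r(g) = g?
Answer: -47528566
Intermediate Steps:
T(I) = 4 + I
B = -47528777 (B = -8 + (-11339 + 6772)*(10407 + (-24*0)*(-1*2)) = -8 - 4567*(10407 + 0*(-2)) = -8 - 4567*(10407 + 0) = -8 - 4567*10407 = -8 - 47528769 = -47528777)
O(n) = 4 + n
B - O(-215) = -47528777 - (4 - 215) = -47528777 - 1*(-211) = -47528777 + 211 = -47528566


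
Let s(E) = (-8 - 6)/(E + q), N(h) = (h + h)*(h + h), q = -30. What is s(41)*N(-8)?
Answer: -3584/11 ≈ -325.82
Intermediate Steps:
N(h) = 4*h**2 (N(h) = (2*h)*(2*h) = 4*h**2)
s(E) = -14/(-30 + E) (s(E) = (-8 - 6)/(E - 30) = -14/(-30 + E))
s(41)*N(-8) = (-14/(-30 + 41))*(4*(-8)**2) = (-14/11)*(4*64) = -14*1/11*256 = -14/11*256 = -3584/11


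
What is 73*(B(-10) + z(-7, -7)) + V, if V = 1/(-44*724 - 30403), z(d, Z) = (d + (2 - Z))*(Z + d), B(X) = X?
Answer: -172706467/62259 ≈ -2774.0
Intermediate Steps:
z(d, Z) = (Z + d)*(2 + d - Z) (z(d, Z) = (2 + d - Z)*(Z + d) = (Z + d)*(2 + d - Z))
V = -1/62259 (V = 1/(-31856 - 30403) = 1/(-62259) = -1/62259 ≈ -1.6062e-5)
73*(B(-10) + z(-7, -7)) + V = 73*(-10 + ((-7)² - 1*(-7)² + 2*(-7) + 2*(-7))) - 1/62259 = 73*(-10 + (49 - 1*49 - 14 - 14)) - 1/62259 = 73*(-10 + (49 - 49 - 14 - 14)) - 1/62259 = 73*(-10 - 28) - 1/62259 = 73*(-38) - 1/62259 = -2774 - 1/62259 = -172706467/62259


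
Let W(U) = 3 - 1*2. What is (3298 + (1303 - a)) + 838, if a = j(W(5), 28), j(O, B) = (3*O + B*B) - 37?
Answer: 4689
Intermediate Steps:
W(U) = 1 (W(U) = 3 - 2 = 1)
j(O, B) = -37 + B² + 3*O (j(O, B) = (3*O + B²) - 37 = (B² + 3*O) - 37 = -37 + B² + 3*O)
a = 750 (a = -37 + 28² + 3*1 = -37 + 784 + 3 = 750)
(3298 + (1303 - a)) + 838 = (3298 + (1303 - 1*750)) + 838 = (3298 + (1303 - 750)) + 838 = (3298 + 553) + 838 = 3851 + 838 = 4689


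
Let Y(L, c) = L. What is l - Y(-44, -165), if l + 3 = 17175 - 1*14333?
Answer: 2883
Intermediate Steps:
l = 2839 (l = -3 + (17175 - 1*14333) = -3 + (17175 - 14333) = -3 + 2842 = 2839)
l - Y(-44, -165) = 2839 - 1*(-44) = 2839 + 44 = 2883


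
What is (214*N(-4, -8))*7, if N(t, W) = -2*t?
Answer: 11984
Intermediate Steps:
(214*N(-4, -8))*7 = (214*(-2*(-4)))*7 = (214*8)*7 = 1712*7 = 11984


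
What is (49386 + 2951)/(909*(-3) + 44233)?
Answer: 52337/41506 ≈ 1.2610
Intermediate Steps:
(49386 + 2951)/(909*(-3) + 44233) = 52337/(-2727 + 44233) = 52337/41506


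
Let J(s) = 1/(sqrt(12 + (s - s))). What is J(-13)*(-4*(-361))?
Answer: 722*sqrt(3)/3 ≈ 416.85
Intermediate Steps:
J(s) = sqrt(3)/6 (J(s) = 1/(sqrt(12 + 0)) = 1/(sqrt(12)) = 1/(2*sqrt(3)) = sqrt(3)/6)
J(-13)*(-4*(-361)) = (sqrt(3)/6)*(-4*(-361)) = (sqrt(3)/6)*1444 = 722*sqrt(3)/3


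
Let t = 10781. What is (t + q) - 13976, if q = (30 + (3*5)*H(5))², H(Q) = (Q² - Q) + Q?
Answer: 160830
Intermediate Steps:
H(Q) = Q²
q = 164025 (q = (30 + (3*5)*5²)² = (30 + 15*25)² = (30 + 375)² = 405² = 164025)
(t + q) - 13976 = (10781 + 164025) - 13976 = 174806 - 13976 = 160830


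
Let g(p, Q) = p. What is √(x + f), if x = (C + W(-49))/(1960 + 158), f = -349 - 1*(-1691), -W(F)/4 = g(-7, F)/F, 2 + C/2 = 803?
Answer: √73787897463/7413 ≈ 36.644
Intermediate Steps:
C = 1602 (C = -4 + 2*803 = -4 + 1606 = 1602)
W(F) = 28/F (W(F) = -(-28)/F = 28/F)
f = 1342 (f = -349 + 1691 = 1342)
x = 5605/7413 (x = (1602 + 28/(-49))/(1960 + 158) = (1602 + 28*(-1/49))/2118 = (1602 - 4/7)*(1/2118) = (11210/7)*(1/2118) = 5605/7413 ≈ 0.75610)
√(x + f) = √(5605/7413 + 1342) = √(9953851/7413) = √73787897463/7413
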